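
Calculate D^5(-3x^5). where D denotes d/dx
-360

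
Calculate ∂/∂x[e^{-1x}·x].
\left(1 - x\right) e^{- x}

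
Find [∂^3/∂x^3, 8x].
24\frac{d^{2}}{dx^{2}}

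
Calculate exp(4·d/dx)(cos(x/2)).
\cos{\left(\frac{x}{2} + 2 \right)}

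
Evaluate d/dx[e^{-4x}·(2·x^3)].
x^{2} \left(6 - 8 x\right) e^{- 4 x}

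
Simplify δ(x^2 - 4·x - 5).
\frac{\delta(x + 1) + \delta(x - 5)}{6}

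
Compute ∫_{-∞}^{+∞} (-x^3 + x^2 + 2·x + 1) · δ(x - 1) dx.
3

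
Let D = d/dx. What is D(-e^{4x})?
- 4 e^{4 x}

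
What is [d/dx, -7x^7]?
- 49 x^{6}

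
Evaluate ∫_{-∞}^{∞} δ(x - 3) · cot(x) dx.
\cot{\left(3 \right)}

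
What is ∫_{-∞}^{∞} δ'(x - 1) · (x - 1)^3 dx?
0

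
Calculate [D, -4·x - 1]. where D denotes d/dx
-4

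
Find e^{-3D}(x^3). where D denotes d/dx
x^{3} - 9 x^{2} + 27 x - 27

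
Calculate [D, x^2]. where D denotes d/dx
2 x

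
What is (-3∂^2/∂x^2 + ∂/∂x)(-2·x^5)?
10 x^{3} \left(12 - x\right)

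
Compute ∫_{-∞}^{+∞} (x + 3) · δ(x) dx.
3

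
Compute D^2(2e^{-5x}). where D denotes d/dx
50 e^{- 5 x}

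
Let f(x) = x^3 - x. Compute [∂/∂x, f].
3 x^{2} - 1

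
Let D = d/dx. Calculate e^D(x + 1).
x + 2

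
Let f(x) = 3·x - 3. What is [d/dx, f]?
3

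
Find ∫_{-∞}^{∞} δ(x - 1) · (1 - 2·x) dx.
-1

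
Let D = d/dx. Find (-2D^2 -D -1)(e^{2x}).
- 11 e^{2 x}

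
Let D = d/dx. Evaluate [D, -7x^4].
- 28 x^{3}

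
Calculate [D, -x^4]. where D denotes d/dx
- 4 x^{3}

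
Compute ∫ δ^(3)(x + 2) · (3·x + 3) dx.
0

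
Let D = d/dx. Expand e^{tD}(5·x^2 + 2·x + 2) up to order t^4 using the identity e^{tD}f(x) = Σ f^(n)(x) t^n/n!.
5 t^{2} + 2 t \left(5 x + 1\right) + 5 x^{2} + 2 x + 2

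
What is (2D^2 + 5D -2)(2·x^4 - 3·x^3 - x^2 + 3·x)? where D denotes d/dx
- 4 x^{4} + 46 x^{3} + 5 x^{2} - 52 x + 11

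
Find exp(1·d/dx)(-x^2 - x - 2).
- x^{2} - 3 x - 4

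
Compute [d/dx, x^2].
2 x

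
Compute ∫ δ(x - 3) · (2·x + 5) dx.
11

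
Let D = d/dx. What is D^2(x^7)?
42 x^{5}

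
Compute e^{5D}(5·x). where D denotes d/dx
5 x + 25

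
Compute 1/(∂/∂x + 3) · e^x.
\frac{e^{x}}{4}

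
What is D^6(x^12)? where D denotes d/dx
665280 x^{6}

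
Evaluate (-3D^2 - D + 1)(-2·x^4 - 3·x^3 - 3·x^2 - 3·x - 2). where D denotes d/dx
- 2 x^{4} + 5 x^{3} + 78 x^{2} + 57 x + 19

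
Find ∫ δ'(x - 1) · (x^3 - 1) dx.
-3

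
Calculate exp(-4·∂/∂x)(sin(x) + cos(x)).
\sqrt{2} \cos{\left(- x + \frac{\pi}{4} + 4 \right)}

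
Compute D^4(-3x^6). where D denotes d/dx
- 1080 x^{2}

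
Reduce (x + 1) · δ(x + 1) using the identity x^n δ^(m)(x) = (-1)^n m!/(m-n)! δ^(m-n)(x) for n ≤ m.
0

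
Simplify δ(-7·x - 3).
\frac{\delta(x + 3/7)}{7}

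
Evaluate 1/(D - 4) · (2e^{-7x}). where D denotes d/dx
- \frac{2 e^{- 7 x}}{11}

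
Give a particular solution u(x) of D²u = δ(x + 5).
\frac{|x + 5|}{2}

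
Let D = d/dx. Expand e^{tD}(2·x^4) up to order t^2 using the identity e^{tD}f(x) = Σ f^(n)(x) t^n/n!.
2 x^{2} \left(6 t^{2} + 4 t x + x^{2}\right)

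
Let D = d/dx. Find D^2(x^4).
12 x^{2}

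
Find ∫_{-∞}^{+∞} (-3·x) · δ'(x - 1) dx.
3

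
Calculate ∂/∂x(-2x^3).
- 6 x^{2}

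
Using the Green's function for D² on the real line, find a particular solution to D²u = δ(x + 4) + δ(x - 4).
\frac{|x + 4|}{2} + \frac{|x - 4|}{2}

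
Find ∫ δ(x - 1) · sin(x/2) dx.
\sin{\left(\frac{1}{2} \right)}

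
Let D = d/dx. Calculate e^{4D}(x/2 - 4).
\frac{x}{2} - 2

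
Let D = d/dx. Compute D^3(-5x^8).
- 1680 x^{5}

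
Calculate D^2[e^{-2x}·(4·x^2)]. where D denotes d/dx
8 \left(2 x^{2} - 4 x + 1\right) e^{- 2 x}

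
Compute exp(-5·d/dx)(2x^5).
2 x^{5} - 50 x^{4} + 500 x^{3} - 2500 x^{2} + 6250 x - 6250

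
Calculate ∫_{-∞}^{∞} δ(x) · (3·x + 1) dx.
1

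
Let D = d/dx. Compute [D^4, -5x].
-20D^{3}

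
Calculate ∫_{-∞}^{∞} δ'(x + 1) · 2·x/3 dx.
- \frac{2}{3}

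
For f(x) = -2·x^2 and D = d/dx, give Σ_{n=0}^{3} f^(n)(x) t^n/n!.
- 2 t^{2} - 4 t x - 2 x^{2}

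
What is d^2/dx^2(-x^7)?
- 42 x^{5}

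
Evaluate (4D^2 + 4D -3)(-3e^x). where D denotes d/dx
- 15 e^{x}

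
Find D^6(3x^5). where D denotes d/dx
0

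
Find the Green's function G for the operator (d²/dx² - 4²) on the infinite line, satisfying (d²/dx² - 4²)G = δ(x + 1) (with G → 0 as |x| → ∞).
-\frac{e^{-4|x + 1|}}{8}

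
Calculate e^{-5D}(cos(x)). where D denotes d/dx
\cos{\left(x - 5 \right)}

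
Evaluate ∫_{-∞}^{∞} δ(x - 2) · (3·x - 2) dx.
4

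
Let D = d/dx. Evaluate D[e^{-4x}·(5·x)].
5 \left(1 - 4 x\right) e^{- 4 x}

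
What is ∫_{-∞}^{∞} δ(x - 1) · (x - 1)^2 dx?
0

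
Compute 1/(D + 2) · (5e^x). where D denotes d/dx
\frac{5 e^{x}}{3}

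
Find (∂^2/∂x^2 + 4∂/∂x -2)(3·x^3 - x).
- 6 x^{3} + 36 x^{2} + 20 x - 4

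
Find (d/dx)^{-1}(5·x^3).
\frac{5 x^{4}}{4}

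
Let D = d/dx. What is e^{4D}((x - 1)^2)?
x^{2} + 6 x + 9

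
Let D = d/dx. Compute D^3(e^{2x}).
8 e^{2 x}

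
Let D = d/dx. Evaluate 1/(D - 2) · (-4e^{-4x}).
\frac{2 e^{- 4 x}}{3}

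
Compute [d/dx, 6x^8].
48 x^{7}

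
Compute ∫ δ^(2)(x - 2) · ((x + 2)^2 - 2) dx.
2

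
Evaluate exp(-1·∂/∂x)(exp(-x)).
e^{1 - x}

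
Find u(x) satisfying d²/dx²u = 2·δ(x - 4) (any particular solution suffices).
|x - 4|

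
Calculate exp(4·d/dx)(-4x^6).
- 4 x^{6} - 96 x^{5} - 960 x^{4} - 5120 x^{3} - 15360 x^{2} - 24576 x - 16384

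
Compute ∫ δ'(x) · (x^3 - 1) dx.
0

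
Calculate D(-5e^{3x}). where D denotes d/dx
- 15 e^{3 x}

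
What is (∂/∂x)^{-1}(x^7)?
\frac{x^{8}}{8}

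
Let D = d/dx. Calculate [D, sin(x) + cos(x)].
- \sin{\left(x \right)} + \cos{\left(x \right)}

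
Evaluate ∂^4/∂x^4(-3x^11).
- 23760 x^{7}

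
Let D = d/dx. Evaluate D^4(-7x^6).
- 2520 x^{2}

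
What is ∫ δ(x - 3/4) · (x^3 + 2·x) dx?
\frac{123}{64}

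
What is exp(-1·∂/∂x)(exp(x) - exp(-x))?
- e^{1 - x} + e^{x - 1}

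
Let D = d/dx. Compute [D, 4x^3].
12 x^{2}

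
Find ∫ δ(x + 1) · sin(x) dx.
- \sin{\left(1 \right)}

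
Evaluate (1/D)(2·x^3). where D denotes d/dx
\frac{x^{4}}{2}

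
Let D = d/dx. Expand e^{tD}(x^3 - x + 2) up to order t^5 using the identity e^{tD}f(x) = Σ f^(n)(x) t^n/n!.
t^{3} + 3 t^{2} x + t \left(3 x^{2} - 1\right) + x^{3} - x + 2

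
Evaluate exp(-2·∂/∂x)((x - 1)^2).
x^{2} - 6 x + 9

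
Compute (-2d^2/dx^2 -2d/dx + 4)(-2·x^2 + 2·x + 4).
- 8 x^{2} + 16 x + 20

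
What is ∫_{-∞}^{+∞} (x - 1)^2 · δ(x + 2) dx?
9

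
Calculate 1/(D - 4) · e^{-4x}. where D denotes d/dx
- \frac{e^{- 4 x}}{8}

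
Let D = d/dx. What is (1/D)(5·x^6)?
\frac{5 x^{7}}{7}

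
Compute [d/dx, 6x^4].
24 x^{3}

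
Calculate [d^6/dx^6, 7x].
42\frac{d^{5}}{dx^{5}}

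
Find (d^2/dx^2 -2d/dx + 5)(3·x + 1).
15 x - 1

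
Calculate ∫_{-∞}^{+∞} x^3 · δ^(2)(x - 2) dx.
12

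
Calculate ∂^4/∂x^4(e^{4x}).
256 e^{4 x}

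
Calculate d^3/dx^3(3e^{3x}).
81 e^{3 x}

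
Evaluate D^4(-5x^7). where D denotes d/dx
- 4200 x^{3}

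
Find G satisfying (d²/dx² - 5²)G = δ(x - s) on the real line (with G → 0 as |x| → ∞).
-\frac{e^{-5|x-s|}}{10}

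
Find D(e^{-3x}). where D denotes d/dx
- 3 e^{- 3 x}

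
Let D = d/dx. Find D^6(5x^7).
25200 x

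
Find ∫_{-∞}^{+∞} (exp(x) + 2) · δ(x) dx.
3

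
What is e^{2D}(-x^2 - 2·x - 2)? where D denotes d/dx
- x^{2} - 6 x - 10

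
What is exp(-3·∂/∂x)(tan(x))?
\tan{\left(x - 3 \right)}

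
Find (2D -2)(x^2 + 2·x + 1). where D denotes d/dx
2 - 2 x^{2}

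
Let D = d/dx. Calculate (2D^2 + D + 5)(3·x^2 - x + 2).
15 x^{2} + x + 21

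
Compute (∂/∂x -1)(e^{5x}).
4 e^{5 x}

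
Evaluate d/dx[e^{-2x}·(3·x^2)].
6 x \left(1 - x\right) e^{- 2 x}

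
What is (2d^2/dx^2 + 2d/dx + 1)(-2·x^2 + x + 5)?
- 2 x^{2} - 7 x - 1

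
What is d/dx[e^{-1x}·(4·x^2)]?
4 x \left(2 - x\right) e^{- x}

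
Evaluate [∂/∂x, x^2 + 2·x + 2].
2 x + 2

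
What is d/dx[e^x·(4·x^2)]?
4 x \left(x + 2\right) e^{x}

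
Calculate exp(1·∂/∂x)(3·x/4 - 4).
\frac{3 x}{4} - \frac{13}{4}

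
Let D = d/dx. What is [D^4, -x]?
-4D^{3}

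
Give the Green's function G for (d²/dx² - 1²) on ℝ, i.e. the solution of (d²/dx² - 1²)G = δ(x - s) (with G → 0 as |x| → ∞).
-\frac{e^{-|x-s|}}{2}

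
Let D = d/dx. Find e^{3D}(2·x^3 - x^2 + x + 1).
2 x^{3} + 17 x^{2} + 49 x + 49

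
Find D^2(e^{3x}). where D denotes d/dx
9 e^{3 x}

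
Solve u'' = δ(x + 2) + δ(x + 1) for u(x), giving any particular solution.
\frac{|x + 2|}{2} + \frac{|x + 1|}{2}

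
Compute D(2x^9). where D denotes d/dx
18 x^{8}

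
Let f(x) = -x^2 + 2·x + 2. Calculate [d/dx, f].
2 - 2 x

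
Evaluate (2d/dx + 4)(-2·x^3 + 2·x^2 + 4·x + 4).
- 8 x^{3} - 4 x^{2} + 24 x + 24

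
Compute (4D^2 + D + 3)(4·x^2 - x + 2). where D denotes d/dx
12 x^{2} + 5 x + 37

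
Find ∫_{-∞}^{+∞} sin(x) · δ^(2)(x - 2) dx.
- \sin{\left(2 \right)}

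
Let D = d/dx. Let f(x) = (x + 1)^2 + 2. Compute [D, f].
2 x + 2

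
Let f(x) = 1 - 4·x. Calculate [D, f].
-4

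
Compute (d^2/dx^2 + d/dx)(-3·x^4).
12 x^{2} \left(- x - 3\right)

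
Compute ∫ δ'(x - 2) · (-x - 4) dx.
1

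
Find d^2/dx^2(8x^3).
48 x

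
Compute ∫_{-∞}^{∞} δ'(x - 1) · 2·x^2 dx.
-4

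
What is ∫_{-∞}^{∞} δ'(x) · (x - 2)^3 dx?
-12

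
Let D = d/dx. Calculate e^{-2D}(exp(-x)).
e^{2 - x}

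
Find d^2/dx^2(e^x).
e^{x}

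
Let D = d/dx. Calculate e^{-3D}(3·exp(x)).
3 e^{x - 3}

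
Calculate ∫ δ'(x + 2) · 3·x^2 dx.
12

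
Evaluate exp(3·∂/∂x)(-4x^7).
- 4 x^{7} - 84 x^{6} - 756 x^{5} - 3780 x^{4} - 11340 x^{3} - 20412 x^{2} - 20412 x - 8748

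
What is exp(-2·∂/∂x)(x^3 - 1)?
x^{3} - 6 x^{2} + 12 x - 9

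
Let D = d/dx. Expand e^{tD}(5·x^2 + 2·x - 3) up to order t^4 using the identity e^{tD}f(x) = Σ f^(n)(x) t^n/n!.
5 t^{2} + 2 t \left(5 x + 1\right) + 5 x^{2} + 2 x - 3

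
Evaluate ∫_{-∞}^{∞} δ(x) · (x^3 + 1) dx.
1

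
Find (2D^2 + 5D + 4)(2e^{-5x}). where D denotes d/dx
58 e^{- 5 x}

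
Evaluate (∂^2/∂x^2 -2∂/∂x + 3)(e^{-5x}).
38 e^{- 5 x}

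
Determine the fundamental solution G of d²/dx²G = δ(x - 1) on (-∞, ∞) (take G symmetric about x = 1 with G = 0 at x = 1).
\frac{|x - 1|}{2}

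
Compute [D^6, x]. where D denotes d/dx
6D^{5}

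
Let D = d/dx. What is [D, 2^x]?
2^{x} \log{\left(2 \right)}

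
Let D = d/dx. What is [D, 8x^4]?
32 x^{3}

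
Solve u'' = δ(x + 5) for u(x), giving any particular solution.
\frac{|x + 5|}{2}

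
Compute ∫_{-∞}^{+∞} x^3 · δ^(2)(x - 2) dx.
12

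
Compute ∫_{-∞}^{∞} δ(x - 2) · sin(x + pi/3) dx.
\sin{\left(\frac{\pi}{3} + 2 \right)}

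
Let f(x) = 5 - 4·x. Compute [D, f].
-4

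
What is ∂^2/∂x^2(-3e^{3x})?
- 27 e^{3 x}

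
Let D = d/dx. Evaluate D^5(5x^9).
75600 x^{4}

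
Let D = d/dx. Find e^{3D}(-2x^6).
- 2 x^{6} - 36 x^{5} - 270 x^{4} - 1080 x^{3} - 2430 x^{2} - 2916 x - 1458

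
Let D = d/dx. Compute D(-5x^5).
- 25 x^{4}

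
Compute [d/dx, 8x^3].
24 x^{2}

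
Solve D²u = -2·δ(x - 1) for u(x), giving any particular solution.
-|x - 1|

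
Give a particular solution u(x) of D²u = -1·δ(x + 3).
-\frac{|x + 3|}{2}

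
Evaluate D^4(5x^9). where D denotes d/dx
15120 x^{5}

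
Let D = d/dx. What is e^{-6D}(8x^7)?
8 x^{7} - 336 x^{6} + 6048 x^{5} - 60480 x^{4} + 362880 x^{3} - 1306368 x^{2} + 2612736 x - 2239488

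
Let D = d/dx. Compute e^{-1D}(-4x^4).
- 4 x^{4} + 16 x^{3} - 24 x^{2} + 16 x - 4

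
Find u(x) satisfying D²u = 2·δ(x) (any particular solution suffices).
|x|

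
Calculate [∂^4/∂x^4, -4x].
-16\frac{d^{3}}{dx^{3}}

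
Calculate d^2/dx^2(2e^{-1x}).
2 e^{- x}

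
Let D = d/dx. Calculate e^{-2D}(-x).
2 - x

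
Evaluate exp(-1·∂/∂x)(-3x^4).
- 3 x^{4} + 12 x^{3} - 18 x^{2} + 12 x - 3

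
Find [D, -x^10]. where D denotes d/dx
- 10 x^{9}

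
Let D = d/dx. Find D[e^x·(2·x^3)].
2 x^{2} \left(x + 3\right) e^{x}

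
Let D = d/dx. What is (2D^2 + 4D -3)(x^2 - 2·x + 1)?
- 3 x^{2} + 14 x - 7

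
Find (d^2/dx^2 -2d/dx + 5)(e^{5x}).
20 e^{5 x}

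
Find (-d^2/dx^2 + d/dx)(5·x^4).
20 x^{2} \left(x - 3\right)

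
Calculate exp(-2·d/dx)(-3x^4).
- 3 x^{4} + 24 x^{3} - 72 x^{2} + 96 x - 48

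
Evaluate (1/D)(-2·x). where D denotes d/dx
- x^{2}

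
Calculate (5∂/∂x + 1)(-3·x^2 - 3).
- 3 x^{2} - 30 x - 3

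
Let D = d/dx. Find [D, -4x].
-4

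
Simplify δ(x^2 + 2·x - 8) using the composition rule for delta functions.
\frac{\delta(x + 4) + \delta(x - 2)}{6}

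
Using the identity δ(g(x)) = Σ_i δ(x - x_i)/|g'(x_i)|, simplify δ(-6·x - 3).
\frac{\delta(x + 1/2)}{6}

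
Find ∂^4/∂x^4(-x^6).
- 360 x^{2}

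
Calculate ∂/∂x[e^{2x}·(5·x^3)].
x^{2} \left(10 x + 15\right) e^{2 x}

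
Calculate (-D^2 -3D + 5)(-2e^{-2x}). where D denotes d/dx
- 14 e^{- 2 x}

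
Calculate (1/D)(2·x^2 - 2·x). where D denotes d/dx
\frac{2 x^{3}}{3} - x^{2}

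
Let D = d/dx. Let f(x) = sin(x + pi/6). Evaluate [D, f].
\cos{\left(x + \frac{\pi}{6} \right)}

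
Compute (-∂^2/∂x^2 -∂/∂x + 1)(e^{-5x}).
- 19 e^{- 5 x}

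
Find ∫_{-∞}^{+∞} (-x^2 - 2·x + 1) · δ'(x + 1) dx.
0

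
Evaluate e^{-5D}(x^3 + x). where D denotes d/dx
x^{3} - 15 x^{2} + 76 x - 130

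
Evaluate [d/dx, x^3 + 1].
3 x^{2}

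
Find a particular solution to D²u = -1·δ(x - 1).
-\frac{|x - 1|}{2}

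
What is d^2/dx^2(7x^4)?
84 x^{2}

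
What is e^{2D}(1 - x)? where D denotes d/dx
- x - 1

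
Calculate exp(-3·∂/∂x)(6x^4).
6 x^{4} - 72 x^{3} + 324 x^{2} - 648 x + 486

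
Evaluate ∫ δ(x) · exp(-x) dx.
1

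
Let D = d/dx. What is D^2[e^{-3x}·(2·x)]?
6 \left(3 x - 2\right) e^{- 3 x}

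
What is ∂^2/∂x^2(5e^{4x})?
80 e^{4 x}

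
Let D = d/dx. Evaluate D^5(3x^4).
0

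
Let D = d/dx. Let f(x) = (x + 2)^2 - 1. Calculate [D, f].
2 x + 4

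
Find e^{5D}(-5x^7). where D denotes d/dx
- 5 x^{7} - 175 x^{6} - 2625 x^{5} - 21875 x^{4} - 109375 x^{3} - 328125 x^{2} - 546875 x - 390625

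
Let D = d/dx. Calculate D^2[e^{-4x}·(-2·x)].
16 \left(1 - 2 x\right) e^{- 4 x}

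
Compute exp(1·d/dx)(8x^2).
8 x^{2} + 16 x + 8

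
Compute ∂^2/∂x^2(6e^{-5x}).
150 e^{- 5 x}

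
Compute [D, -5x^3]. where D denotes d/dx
- 15 x^{2}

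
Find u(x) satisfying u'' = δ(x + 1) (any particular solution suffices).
\frac{|x + 1|}{2}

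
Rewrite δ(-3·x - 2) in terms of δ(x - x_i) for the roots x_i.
\frac{\delta(x + 2/3)}{3}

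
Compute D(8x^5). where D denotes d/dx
40 x^{4}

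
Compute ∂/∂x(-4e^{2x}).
- 8 e^{2 x}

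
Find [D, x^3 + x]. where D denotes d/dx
3 x^{2} + 1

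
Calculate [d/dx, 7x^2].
14 x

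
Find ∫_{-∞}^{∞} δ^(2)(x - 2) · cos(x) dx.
- \cos{\left(2 \right)}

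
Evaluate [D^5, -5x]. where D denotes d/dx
-25D^{4}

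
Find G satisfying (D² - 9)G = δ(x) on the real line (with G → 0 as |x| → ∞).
-\frac{e^{-3|x|}}{6}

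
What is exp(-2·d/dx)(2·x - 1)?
2 x - 5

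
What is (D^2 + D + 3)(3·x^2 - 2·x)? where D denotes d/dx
9 x^{2} + 4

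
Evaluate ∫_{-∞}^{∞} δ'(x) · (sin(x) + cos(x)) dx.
-1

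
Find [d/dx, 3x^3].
9 x^{2}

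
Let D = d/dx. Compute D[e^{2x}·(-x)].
\left(- 2 x - 1\right) e^{2 x}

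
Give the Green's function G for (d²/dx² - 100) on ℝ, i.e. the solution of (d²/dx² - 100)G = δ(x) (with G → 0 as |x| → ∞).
-\frac{e^{-10|x|}}{20}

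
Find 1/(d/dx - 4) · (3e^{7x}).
e^{7 x}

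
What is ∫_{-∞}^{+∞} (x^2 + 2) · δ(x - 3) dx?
11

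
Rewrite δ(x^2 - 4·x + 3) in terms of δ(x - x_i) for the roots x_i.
\frac{\delta(x - 1) + \delta(x - 3)}{2}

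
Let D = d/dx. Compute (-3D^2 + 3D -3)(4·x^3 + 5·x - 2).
- 12 x^{3} + 36 x^{2} - 87 x + 21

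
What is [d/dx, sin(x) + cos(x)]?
- \sin{\left(x \right)} + \cos{\left(x \right)}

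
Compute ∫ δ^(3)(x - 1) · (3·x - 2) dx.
0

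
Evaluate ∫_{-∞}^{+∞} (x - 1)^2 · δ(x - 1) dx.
0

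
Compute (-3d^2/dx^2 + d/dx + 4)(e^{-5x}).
- 76 e^{- 5 x}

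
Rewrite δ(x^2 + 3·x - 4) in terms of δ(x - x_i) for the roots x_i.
\frac{\delta(x - 1) + \delta(x + 4)}{5}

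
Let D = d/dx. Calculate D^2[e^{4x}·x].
\left(16 x + 8\right) e^{4 x}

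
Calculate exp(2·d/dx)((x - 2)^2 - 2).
x^{2} - 2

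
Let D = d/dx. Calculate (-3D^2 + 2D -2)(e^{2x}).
- 10 e^{2 x}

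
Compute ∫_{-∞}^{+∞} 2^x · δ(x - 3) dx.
8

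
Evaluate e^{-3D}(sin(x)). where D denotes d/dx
\sin{\left(x - 3 \right)}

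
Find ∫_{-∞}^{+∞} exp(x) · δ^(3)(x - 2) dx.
- e^{2}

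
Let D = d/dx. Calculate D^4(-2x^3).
0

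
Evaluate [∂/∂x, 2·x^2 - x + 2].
4 x - 1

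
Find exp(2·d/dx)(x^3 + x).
x^{3} + 6 x^{2} + 13 x + 10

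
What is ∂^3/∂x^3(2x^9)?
1008 x^{6}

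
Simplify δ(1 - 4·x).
\frac{\delta(x - 1/4)}{4}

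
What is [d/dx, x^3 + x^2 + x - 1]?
3 x^{2} + 2 x + 1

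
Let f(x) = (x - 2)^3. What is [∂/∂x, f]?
3 \left(x - 2\right)^{2}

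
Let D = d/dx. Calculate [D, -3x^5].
- 15 x^{4}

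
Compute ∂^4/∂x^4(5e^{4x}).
1280 e^{4 x}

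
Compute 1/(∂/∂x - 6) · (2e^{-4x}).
- \frac{e^{- 4 x}}{5}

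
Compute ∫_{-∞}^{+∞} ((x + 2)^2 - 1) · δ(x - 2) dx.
15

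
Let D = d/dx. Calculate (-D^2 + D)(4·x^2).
8 x - 8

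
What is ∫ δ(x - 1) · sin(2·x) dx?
\sin{\left(2 \right)}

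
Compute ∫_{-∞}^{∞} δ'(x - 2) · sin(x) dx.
- \cos{\left(2 \right)}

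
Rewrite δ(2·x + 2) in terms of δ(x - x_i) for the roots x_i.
\frac{\delta(x + 1)}{2}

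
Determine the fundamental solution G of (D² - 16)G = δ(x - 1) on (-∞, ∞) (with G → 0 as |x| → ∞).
-\frac{e^{-4|x - 1|}}{8}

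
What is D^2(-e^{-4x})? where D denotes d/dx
- 16 e^{- 4 x}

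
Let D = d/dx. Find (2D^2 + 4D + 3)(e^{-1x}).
e^{- x}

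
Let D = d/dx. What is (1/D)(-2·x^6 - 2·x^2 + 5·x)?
- \frac{2 x^{7}}{7} - \frac{2 x^{3}}{3} + \frac{5 x^{2}}{2}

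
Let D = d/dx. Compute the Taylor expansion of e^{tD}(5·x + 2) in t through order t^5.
5 t + 5 x + 2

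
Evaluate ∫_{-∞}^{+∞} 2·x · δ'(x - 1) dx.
-2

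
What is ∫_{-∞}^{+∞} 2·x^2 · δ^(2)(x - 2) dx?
4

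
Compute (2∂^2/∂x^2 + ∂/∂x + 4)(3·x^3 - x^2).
12 x^{3} + 5 x^{2} + 34 x - 4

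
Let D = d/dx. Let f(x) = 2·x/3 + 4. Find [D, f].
\frac{2}{3}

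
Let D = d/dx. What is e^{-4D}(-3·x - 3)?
9 - 3 x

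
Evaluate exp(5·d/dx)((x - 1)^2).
x^{2} + 8 x + 16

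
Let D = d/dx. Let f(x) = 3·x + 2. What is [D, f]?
3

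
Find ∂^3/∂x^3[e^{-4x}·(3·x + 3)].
48 \left(- 4 x - 1\right) e^{- 4 x}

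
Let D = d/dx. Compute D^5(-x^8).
- 6720 x^{3}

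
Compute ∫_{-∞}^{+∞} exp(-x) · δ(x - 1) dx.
e^{-1}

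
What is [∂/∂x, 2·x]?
2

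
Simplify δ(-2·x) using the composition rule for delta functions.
\frac{\delta(x)}{2}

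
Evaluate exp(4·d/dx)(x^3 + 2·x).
x^{3} + 12 x^{2} + 50 x + 72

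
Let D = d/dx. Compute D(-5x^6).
- 30 x^{5}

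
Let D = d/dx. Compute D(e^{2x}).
2 e^{2 x}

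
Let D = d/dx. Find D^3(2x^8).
672 x^{5}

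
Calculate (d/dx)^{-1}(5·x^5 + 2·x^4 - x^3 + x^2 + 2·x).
\frac{5 x^{6}}{6} + \frac{2 x^{5}}{5} - \frac{x^{4}}{4} + \frac{x^{3}}{3} + x^{2}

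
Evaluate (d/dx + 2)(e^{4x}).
6 e^{4 x}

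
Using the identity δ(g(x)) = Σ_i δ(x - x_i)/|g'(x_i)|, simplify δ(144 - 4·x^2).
\frac{\delta(x - 6) + \delta(x + 6)}{48}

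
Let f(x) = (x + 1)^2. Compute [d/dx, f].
2 x + 2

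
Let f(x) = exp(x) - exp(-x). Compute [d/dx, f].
2 \cosh{\left(x \right)}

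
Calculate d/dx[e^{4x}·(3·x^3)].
x^{2} \left(12 x + 9\right) e^{4 x}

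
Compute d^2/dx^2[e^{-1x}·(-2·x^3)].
2 x \left(- x^{2} + 6 x - 6\right) e^{- x}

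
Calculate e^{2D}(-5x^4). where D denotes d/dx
- 5 x^{4} - 40 x^{3} - 120 x^{2} - 160 x - 80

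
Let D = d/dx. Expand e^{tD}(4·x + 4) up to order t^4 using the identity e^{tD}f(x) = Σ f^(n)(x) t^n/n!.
4 t + 4 x + 4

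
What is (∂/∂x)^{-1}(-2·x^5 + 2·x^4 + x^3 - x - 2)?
- \frac{x^{6}}{3} + \frac{2 x^{5}}{5} + \frac{x^{4}}{4} - \frac{x^{2}}{2} - 2 x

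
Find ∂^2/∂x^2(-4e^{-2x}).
- 16 e^{- 2 x}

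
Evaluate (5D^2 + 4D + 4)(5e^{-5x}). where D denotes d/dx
545 e^{- 5 x}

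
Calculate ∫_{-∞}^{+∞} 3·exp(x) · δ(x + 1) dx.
\frac{3}{e}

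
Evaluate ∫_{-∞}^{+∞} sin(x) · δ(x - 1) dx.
\sin{\left(1 \right)}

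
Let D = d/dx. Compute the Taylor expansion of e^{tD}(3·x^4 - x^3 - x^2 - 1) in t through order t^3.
t^{3} \left(12 x - 1\right) - t^{2} \left(- 18 x^{2} + 3 x + 1\right) - t x \left(- 12 x^{2} + 3 x + 2\right) + 3 x^{4} - x^{3} - x^{2} - 1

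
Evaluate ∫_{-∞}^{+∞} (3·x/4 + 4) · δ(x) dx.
4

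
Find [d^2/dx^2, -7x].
-14\frac{d}{dx}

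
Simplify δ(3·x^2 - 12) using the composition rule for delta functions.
\frac{\delta(x - 2) + \delta(x + 2)}{12}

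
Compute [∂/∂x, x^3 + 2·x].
3 x^{2} + 2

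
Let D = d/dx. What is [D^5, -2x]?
-10D^{4}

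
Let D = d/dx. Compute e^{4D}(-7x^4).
- 7 x^{4} - 112 x^{3} - 672 x^{2} - 1792 x - 1792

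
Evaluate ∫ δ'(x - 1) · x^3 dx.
-3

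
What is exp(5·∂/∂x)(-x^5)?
- x^{5} - 25 x^{4} - 250 x^{3} - 1250 x^{2} - 3125 x - 3125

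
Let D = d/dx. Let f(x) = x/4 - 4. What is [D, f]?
\frac{1}{4}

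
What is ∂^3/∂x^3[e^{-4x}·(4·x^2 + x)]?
16 \left(- 16 x^{2} + 20 x - 3\right) e^{- 4 x}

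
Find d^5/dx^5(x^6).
720 x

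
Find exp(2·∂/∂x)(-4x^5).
- 4 x^{5} - 40 x^{4} - 160 x^{3} - 320 x^{2} - 320 x - 128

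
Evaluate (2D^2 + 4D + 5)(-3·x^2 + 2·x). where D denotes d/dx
- 15 x^{2} - 14 x - 4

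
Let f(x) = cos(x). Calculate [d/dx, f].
- \sin{\left(x \right)}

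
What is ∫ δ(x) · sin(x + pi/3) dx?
\frac{\sqrt{3}}{2}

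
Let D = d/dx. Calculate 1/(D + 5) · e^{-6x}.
- e^{- 6 x}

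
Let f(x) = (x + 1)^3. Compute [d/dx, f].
3 \left(x + 1\right)^{2}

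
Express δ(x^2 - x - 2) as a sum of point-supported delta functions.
\frac{\delta(x + 1) + \delta(x - 2)}{3}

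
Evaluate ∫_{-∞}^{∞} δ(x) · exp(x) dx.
1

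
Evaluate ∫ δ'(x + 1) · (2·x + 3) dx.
-2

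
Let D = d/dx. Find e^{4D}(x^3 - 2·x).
x^{3} + 12 x^{2} + 46 x + 56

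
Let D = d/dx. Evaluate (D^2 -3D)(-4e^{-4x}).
- 112 e^{- 4 x}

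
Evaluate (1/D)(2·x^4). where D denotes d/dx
\frac{2 x^{5}}{5}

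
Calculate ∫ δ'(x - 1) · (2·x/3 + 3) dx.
- \frac{2}{3}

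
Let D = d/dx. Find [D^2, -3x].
-6D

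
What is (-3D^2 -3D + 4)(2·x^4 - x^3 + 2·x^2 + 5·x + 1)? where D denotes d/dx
8 x^{4} - 28 x^{3} - 55 x^{2} + 26 x - 23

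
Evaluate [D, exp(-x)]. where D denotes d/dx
- e^{- x}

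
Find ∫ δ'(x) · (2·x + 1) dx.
-2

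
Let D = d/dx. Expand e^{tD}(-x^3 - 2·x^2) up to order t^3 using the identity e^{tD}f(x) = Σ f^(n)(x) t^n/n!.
- t^{3} - t^{2} \left(3 x + 2\right) - t x \left(3 x + 4\right) - x^{3} - 2 x^{2}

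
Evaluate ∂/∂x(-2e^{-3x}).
6 e^{- 3 x}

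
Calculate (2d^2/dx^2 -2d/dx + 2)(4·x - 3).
8 x - 14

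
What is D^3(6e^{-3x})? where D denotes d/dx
- 162 e^{- 3 x}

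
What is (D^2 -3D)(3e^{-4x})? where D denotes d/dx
84 e^{- 4 x}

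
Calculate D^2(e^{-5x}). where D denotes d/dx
25 e^{- 5 x}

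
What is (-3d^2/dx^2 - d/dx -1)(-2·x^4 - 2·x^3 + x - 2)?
2 x^{4} + 10 x^{3} + 78 x^{2} + 35 x + 1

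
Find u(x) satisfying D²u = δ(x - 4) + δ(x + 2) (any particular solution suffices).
\frac{|x - 4|}{2} + \frac{|x + 2|}{2}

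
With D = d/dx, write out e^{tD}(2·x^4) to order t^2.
2 x^{2} \left(6 t^{2} + 4 t x + x^{2}\right)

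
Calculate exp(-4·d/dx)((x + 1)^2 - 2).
x^{2} - 6 x + 7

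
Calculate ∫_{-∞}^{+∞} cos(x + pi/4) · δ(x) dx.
\frac{\sqrt{2}}{2}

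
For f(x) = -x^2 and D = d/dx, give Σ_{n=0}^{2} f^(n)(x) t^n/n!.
- t^{2} - 2 t x - x^{2}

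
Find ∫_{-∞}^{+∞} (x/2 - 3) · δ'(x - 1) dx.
- \frac{1}{2}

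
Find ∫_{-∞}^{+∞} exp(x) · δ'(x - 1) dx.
- e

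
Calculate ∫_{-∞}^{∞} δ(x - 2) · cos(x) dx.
\cos{\left(2 \right)}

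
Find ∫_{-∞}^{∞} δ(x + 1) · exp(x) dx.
e^{-1}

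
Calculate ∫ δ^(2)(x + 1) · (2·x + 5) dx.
0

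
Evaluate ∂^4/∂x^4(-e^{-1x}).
- e^{- x}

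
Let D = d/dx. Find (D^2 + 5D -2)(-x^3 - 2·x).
2 x^{3} - 15 x^{2} - 2 x - 10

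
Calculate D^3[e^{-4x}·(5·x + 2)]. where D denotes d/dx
16 \left(7 - 20 x\right) e^{- 4 x}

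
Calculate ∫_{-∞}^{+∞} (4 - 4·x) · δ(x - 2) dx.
-4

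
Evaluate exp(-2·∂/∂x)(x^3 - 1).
x^{3} - 6 x^{2} + 12 x - 9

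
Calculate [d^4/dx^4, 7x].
28\frac{d^{3}}{dx^{3}}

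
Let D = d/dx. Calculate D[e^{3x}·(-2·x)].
\left(- 6 x - 2\right) e^{3 x}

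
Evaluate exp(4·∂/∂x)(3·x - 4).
3 x + 8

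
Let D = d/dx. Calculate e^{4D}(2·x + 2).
2 x + 10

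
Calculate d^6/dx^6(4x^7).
20160 x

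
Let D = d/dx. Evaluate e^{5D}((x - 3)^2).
x^{2} + 4 x + 4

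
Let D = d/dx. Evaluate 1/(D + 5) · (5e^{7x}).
\frac{5 e^{7 x}}{12}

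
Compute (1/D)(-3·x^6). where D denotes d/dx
- \frac{3 x^{7}}{7}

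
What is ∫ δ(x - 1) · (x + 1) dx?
2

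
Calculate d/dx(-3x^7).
- 21 x^{6}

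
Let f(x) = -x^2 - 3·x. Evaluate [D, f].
- 2 x - 3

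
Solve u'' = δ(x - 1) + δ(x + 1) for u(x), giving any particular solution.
\frac{|x - 1|}{2} + \frac{|x + 1|}{2}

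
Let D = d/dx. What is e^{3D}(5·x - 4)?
5 x + 11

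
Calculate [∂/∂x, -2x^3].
- 6 x^{2}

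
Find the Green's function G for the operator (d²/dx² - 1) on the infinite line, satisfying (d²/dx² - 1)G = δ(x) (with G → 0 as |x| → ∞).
-\frac{e^{-|x|}}{2}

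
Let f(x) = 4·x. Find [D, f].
4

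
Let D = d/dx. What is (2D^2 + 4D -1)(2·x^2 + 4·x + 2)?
- 2 x^{2} + 12 x + 22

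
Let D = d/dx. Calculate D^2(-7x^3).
- 42 x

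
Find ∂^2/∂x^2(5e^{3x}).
45 e^{3 x}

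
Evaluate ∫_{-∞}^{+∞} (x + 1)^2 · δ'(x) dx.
-2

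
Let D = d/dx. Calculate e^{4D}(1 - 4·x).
- 4 x - 15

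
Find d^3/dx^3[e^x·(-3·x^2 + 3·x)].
3 \left(- x^{2} - 5 x - 3\right) e^{x}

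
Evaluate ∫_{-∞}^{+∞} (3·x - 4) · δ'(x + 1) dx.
-3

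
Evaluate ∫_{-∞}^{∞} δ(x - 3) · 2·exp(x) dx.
2 e^{3}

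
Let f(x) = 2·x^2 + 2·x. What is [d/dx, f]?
4 x + 2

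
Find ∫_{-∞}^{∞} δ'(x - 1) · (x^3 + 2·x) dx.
-5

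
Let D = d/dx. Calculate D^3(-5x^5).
- 300 x^{2}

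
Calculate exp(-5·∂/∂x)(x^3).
x^{3} - 15 x^{2} + 75 x - 125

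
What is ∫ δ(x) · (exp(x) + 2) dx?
3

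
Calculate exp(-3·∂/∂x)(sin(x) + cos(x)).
\sqrt{2} \cos{\left(- x + \frac{\pi}{4} + 3 \right)}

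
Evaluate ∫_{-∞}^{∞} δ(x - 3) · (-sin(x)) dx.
- \sin{\left(3 \right)}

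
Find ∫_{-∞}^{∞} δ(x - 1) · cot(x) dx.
\cot{\left(1 \right)}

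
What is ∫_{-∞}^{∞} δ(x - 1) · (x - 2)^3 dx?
-1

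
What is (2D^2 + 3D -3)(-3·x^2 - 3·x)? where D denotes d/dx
9 x^{2} - 9 x - 21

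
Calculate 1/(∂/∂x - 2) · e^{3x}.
e^{3 x}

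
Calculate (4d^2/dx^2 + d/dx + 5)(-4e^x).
- 40 e^{x}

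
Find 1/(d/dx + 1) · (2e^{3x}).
\frac{e^{3 x}}{2}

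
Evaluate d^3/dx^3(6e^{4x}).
384 e^{4 x}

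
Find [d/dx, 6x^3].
18 x^{2}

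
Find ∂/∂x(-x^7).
- 7 x^{6}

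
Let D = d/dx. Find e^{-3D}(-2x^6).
- 2 x^{6} + 36 x^{5} - 270 x^{4} + 1080 x^{3} - 2430 x^{2} + 2916 x - 1458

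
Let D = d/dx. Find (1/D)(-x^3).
- \frac{x^{4}}{4}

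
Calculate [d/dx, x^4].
4 x^{3}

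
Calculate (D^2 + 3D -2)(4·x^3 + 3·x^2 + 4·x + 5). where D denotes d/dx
- 8 x^{3} + 30 x^{2} + 34 x + 8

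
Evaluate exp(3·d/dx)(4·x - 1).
4 x + 11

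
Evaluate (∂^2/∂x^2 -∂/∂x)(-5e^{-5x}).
- 150 e^{- 5 x}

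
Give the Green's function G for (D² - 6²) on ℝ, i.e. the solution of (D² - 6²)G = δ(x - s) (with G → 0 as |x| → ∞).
-\frac{e^{-6|x-s|}}{12}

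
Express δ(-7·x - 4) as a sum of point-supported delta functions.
\frac{\delta(x + 4/7)}{7}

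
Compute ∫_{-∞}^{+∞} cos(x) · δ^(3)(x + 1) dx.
\sin{\left(1 \right)}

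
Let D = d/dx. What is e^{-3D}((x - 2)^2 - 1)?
x^{2} - 10 x + 24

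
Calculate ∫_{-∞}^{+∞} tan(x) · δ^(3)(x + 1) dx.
- 6 \tan^{4}{\left(1 \right)} - 8 \tan^{2}{\left(1 \right)} - 2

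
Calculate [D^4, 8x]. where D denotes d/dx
32D^{3}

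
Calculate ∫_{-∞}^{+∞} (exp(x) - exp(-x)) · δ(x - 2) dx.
2 \sinh{\left(2 \right)}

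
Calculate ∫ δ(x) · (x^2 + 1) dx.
1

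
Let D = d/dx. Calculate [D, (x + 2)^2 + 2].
2 x + 4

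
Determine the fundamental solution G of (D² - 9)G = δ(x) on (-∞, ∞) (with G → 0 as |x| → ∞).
-\frac{e^{-3|x|}}{6}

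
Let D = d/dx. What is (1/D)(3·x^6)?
\frac{3 x^{7}}{7}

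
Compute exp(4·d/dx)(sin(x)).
\sin{\left(x + 4 \right)}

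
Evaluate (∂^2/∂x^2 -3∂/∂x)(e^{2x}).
- 2 e^{2 x}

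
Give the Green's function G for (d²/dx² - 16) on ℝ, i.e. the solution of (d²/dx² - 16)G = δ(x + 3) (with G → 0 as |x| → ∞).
-\frac{e^{-4|x + 3|}}{8}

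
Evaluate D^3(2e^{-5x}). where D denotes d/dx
- 250 e^{- 5 x}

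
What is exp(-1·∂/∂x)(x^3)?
x^{3} - 3 x^{2} + 3 x - 1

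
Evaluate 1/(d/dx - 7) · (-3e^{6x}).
3 e^{6 x}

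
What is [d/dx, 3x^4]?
12 x^{3}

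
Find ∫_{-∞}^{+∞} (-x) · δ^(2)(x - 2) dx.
0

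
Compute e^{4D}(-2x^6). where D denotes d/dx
- 2 x^{6} - 48 x^{5} - 480 x^{4} - 2560 x^{3} - 7680 x^{2} - 12288 x - 8192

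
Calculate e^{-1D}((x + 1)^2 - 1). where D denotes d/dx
x^{2} - 1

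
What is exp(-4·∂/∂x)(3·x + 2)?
3 x - 10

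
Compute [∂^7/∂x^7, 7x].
49\frac{d^{6}}{dx^{6}}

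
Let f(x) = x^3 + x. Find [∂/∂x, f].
3 x^{2} + 1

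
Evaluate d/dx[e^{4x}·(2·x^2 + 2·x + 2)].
\left(8 x^{2} + 12 x + 10\right) e^{4 x}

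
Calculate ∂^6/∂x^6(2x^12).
1330560 x^{6}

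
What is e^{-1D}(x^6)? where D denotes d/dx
x^{6} - 6 x^{5} + 15 x^{4} - 20 x^{3} + 15 x^{2} - 6 x + 1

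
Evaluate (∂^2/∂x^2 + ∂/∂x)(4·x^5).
20 x^{3} \left(x + 4\right)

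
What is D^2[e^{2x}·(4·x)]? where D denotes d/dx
16 \left(x + 1\right) e^{2 x}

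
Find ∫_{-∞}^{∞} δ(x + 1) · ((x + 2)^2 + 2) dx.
3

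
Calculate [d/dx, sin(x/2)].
\frac{\cos{\left(\frac{x}{2} \right)}}{2}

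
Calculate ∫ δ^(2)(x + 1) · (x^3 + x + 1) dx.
-6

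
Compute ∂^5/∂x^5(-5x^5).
-600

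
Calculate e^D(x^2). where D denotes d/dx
x^{2} + 2 x + 1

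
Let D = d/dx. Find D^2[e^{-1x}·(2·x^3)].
2 x \left(x^{2} - 6 x + 6\right) e^{- x}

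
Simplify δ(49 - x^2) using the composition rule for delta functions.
\frac{\delta(x - 7) + \delta(x + 7)}{14}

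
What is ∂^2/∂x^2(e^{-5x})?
25 e^{- 5 x}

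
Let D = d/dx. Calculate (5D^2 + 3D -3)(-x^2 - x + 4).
3 x^{2} - 3 x - 25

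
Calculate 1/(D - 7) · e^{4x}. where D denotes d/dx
- \frac{e^{4 x}}{3}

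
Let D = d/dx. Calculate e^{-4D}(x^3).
x^{3} - 12 x^{2} + 48 x - 64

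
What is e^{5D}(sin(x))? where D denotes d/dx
\sin{\left(x + 5 \right)}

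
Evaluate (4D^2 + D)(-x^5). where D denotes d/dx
5 x^{3} \left(- x - 16\right)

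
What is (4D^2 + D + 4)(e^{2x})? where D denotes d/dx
22 e^{2 x}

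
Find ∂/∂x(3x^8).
24 x^{7}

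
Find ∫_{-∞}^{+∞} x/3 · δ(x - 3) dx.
1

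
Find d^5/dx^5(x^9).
15120 x^{4}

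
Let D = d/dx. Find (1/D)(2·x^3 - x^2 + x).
\frac{x^{4}}{2} - \frac{x^{3}}{3} + \frac{x^{2}}{2}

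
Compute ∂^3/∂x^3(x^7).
210 x^{4}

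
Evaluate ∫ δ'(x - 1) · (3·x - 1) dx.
-3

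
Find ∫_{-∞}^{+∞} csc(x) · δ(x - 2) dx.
\csc{\left(2 \right)}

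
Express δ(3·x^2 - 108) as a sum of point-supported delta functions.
\frac{\delta(x - 6) + \delta(x + 6)}{36}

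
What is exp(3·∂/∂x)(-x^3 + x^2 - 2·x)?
- x^{3} - 8 x^{2} - 23 x - 24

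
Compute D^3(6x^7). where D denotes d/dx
1260 x^{4}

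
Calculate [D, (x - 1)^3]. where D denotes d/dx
3 \left(x - 1\right)^{2}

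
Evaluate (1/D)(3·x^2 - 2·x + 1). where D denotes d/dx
x^{3} - x^{2} + x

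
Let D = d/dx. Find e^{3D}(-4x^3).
- 4 x^{3} - 36 x^{2} - 108 x - 108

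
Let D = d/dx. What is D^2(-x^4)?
- 12 x^{2}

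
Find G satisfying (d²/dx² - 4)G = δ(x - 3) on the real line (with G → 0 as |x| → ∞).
-\frac{e^{-2|x - 3|}}{4}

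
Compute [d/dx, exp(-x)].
- e^{- x}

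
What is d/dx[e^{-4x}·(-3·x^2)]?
6 x \left(2 x - 1\right) e^{- 4 x}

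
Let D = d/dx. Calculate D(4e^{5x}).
20 e^{5 x}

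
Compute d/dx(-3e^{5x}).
- 15 e^{5 x}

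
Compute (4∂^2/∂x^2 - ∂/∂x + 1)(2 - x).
3 - x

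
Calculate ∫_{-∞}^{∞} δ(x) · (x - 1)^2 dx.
1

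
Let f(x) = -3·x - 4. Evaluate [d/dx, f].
-3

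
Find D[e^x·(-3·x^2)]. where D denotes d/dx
3 x \left(- x - 2\right) e^{x}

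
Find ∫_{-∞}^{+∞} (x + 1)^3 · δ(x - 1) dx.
8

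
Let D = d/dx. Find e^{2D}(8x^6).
8 x^{6} + 96 x^{5} + 480 x^{4} + 1280 x^{3} + 1920 x^{2} + 1536 x + 512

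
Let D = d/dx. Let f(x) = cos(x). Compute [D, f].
- \sin{\left(x \right)}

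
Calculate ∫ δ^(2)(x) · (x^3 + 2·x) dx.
0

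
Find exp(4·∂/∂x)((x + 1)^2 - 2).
x^{2} + 10 x + 23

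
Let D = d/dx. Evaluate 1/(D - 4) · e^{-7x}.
- \frac{e^{- 7 x}}{11}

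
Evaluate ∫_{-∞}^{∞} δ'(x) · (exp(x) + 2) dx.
-1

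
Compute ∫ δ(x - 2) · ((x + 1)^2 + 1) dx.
10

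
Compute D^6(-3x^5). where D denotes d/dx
0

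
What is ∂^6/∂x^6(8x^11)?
2661120 x^{5}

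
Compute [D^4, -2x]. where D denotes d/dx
-8D^{3}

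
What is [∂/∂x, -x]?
-1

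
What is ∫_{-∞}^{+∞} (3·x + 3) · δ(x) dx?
3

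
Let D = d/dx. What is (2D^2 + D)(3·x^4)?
12 x^{2} \left(x + 6\right)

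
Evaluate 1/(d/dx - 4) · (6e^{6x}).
3 e^{6 x}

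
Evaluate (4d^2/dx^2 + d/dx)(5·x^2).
10 x + 40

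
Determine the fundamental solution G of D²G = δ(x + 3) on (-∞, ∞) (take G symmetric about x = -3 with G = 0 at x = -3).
\frac{|x + 3|}{2}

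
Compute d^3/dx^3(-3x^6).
- 360 x^{3}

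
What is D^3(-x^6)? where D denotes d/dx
- 120 x^{3}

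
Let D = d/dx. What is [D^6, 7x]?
42D^{5}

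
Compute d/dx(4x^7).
28 x^{6}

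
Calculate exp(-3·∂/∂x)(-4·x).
12 - 4 x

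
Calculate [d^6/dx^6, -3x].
-18\frac{d^{5}}{dx^{5}}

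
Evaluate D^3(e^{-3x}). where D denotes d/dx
- 27 e^{- 3 x}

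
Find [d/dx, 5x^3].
15 x^{2}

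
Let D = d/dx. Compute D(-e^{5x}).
- 5 e^{5 x}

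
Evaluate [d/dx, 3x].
3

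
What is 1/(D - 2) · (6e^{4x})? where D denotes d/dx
3 e^{4 x}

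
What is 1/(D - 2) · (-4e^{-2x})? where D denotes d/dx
e^{- 2 x}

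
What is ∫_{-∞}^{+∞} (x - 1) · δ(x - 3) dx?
2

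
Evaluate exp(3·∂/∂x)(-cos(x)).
- \cos{\left(x + 3 \right)}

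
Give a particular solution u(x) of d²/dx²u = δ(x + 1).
\frac{|x + 1|}{2}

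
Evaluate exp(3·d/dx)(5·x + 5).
5 x + 20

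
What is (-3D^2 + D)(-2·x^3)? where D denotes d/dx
6 x \left(6 - x\right)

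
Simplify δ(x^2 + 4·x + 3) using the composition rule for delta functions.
\frac{\delta(x + 3) + \delta(x + 1)}{2}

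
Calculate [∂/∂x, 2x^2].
4 x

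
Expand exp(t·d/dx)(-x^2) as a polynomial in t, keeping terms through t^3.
- t^{2} - 2 t x - x^{2}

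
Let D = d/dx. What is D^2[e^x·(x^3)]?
x \left(x^{2} + 6 x + 6\right) e^{x}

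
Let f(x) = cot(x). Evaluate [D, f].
- \frac{1}{\sin^{2}{\left(x \right)}}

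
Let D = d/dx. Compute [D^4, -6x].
-24D^{3}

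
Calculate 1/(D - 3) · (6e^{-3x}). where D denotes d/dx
- e^{- 3 x}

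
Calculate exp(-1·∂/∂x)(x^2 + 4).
x^{2} - 2 x + 5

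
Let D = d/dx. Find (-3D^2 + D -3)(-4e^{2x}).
52 e^{2 x}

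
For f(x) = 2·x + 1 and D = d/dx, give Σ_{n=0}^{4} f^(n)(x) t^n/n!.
2 t + 2 x + 1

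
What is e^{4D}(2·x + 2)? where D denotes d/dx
2 x + 10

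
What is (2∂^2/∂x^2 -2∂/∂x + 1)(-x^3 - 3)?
- x^{3} + 6 x^{2} - 12 x - 3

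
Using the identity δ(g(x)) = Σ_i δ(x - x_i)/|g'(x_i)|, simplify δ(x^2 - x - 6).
\frac{\delta(x - 3) + \delta(x + 2)}{5}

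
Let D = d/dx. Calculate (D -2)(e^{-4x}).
- 6 e^{- 4 x}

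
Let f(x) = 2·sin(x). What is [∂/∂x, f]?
2 \cos{\left(x \right)}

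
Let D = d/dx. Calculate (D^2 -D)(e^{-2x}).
6 e^{- 2 x}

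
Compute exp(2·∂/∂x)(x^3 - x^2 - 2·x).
x \left(x^{2} + 5 x + 6\right)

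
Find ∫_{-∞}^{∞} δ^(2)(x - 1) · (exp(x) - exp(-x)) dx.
2 \sinh{\left(1 \right)}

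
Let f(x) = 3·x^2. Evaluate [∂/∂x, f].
6 x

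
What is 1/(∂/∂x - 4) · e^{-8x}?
- \frac{e^{- 8 x}}{12}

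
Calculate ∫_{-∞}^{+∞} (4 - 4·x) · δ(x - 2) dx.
-4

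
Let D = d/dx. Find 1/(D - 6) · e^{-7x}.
- \frac{e^{- 7 x}}{13}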